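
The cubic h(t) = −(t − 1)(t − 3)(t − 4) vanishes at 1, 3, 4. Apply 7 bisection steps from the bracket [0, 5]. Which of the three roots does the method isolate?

1

t = 2.5 gives h = -1.125, negative; keep [0, 2.5]
t = 1.25 gives h = -1.203125, negative; keep [0, 1.25]
t = 0.625 gives h = 3.005859, positive; keep [0.625, 1.25]
t = 0.9375 gives h = 0.3948, positive; keep [0.9375, 1.25]
t = 1.09375 gives h = -0.5194, negative; keep [0.9375, 1.09375]
t = 1.015625 gives h = -0.0925, negative; keep [0.9375, 1.015625]
t = 0.9765625 gives h = 0.1434, positive; keep [0.9765625, 1.015625]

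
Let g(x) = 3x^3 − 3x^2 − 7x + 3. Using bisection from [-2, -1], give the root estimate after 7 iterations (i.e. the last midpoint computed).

-1.3203125

g(-1.5) = -3.375 < 0, so the root lies in [-1.5, -1]
g(-1.25) = 1.203125 > 0, so the root lies in [-1.5, -1.25]
g(-1.375) = -0.845703 < 0, so the root lies in [-1.375, -1.25]
g(-1.3125) = 0.2366 > 0, so the root lies in [-1.375, -1.3125]
g(-1.34375) = -0.2898 < 0, so the root lies in [-1.34375, -1.3125]
g(-1.328125) = -0.023 < 0, so the root lies in [-1.328125, -1.3125]
g(-1.3203125) = 0.1077 > 0, so the root lies in [-1.328125, -1.3203125]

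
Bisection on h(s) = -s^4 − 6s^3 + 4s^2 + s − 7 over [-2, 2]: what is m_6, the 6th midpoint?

-0.9375

m = 0, h(m) = -7 (−); new bracket [-2, 0]
m = -1, h(m) = 1 (+); new bracket [-1, 0]
m = -0.5, h(m) = -5.8125 (−); new bracket [-1, -0.5]
m = -0.75, h(m) = -3.2852 (−); new bracket [-1, -0.75]
m = -0.875, h(m) = -1.3792 (−); new bracket [-1, -0.875]
m = -0.9375, h(m) = -0.2505 (−); new bracket [-1, -0.9375]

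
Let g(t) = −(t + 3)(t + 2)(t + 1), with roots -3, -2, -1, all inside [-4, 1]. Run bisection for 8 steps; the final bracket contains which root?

-1

m = -1.5, g(m) = 0.375 (+); new bracket [-1.5, 1]
m = -0.25, g(m) = -3.609375 (−); new bracket [-1.5, -0.25]
m = -0.875, g(m) = -0.298828 (−); new bracket [-1.5, -0.875]
m = -1.1875, g(m) = 0.2761 (+); new bracket [-1.1875, -0.875]
m = -1.03125, g(m) = 0.0596 (+); new bracket [-1.03125, -0.875]
m = -0.953125, g(m) = -0.1004 (−); new bracket [-1.03125, -0.953125]
m = -0.9921875, g(m) = -0.0158 (−); new bracket [-1.03125, -0.9921875]
m = -1.01171875, g(m) = 0.023 (+); new bracket [-1.01171875, -0.9921875]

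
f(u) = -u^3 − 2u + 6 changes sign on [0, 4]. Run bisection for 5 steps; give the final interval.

[1.375, 1.5]

midpoint 2: f = -6 < 0 → [0, 2]
midpoint 1: f = 3 > 0 → [1, 2]
midpoint 1.5: f = -0.375 < 0 → [1, 1.5]
midpoint 1.25: f = 1.5469 > 0 → [1.25, 1.5]
midpoint 1.375: f = 0.6504 > 0 → [1.375, 1.5]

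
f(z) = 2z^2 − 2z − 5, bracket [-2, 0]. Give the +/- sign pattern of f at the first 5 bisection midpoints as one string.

midpoint -1: f = -1 < 0 → [-2, -1]
midpoint -1.5: f = 2.5 > 0 → [-1.5, -1]
midpoint -1.25: f = 0.625 > 0 → [-1.25, -1]
midpoint -1.125: f = -0.2188 < 0 → [-1.25, -1.125]
midpoint -1.1875: f = 0.1953 > 0 → [-1.1875, -1.125]

-++-+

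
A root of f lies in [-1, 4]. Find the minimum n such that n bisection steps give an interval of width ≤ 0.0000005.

24

Width after n steps is 5/2^n. Need 2^n ≥ 5/0.0000005 = 10000000.
2^23 = 8388608 < 10000000 ≤ 2^24 = 16777216, so n = 24.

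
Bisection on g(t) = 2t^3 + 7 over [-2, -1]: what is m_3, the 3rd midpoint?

-1.625

midpoint -1.5: g = 0.25 > 0 → [-2, -1.5]
midpoint -1.75: g = -3.71875 < 0 → [-1.75, -1.5]
midpoint -1.625: g = -1.582031 < 0 → [-1.625, -1.5]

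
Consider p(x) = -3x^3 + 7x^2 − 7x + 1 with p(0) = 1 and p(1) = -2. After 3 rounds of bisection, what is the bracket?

[0.125, 0.25]

m = 0.5, p(m) = -1.125 (−); new bracket [0, 0.5]
m = 0.25, p(m) = -0.359375 (−); new bracket [0, 0.25]
m = 0.125, p(m) = 0.228516 (+); new bracket [0.125, 0.25]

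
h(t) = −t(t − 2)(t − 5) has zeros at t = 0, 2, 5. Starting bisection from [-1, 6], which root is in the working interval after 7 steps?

5

h(2.5) = 3.125 > 0, so the root lies in [2.5, 6]
h(4.25) = 7.171875 > 0, so the root lies in [4.25, 6]
h(5.125) = -2.001953 < 0, so the root lies in [4.25, 5.125]
h(4.6875) = 3.9368 > 0, so the root lies in [4.6875, 5.125]
h(4.90625) = 1.3368 > 0, so the root lies in [4.90625, 5.125]
h(5.015625) = -0.2363 < 0, so the root lies in [4.90625, 5.015625]
h(4.9609375) = 0.5738 > 0, so the root lies in [4.9609375, 5.015625]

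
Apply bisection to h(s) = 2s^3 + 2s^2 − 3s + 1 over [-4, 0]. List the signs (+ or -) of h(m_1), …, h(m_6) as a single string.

-++++-

m = -2, h(m) = -1 (−); new bracket [-2, 0]
m = -1, h(m) = 4 (+); new bracket [-2, -1]
m = -1.5, h(m) = 3.25 (+); new bracket [-2, -1.5]
m = -1.75, h(m) = 1.6562 (+); new bracket [-2, -1.75]
m = -1.875, h(m) = 0.4727 (+); new bracket [-2, -1.875]
m = -1.9375, h(m) = -0.2261 (−); new bracket [-1.9375, -1.875]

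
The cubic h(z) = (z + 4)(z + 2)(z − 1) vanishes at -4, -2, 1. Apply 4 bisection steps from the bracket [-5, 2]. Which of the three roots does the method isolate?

m = -1.5, h(m) = -3.125 (−); new bracket [-1.5, 2]
m = 0.25, h(m) = -7.171875 (−); new bracket [0.25, 2]
m = 1.125, h(m) = 2.001953 (+); new bracket [0.25, 1.125]
m = 0.6875, h(m) = -3.9368 (−); new bracket [0.6875, 1.125]

1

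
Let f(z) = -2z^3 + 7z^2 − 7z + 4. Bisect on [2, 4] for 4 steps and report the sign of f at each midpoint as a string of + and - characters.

--++

midpoint 3: f = -8 < 0 → [2, 3]
midpoint 2.5: f = -1 < 0 → [2, 2.5]
midpoint 2.25: f = 0.90625 > 0 → [2.25, 2.5]
midpoint 2.375: f = 0.0664 > 0 → [2.375, 2.5]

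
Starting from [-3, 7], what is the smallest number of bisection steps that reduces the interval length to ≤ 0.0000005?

Width after n steps is 10/2^n. Need 2^n ≥ 10/0.0000005 = 20000000.
2^24 = 16777216 < 20000000 ≤ 2^25 = 33554432, so n = 25.

25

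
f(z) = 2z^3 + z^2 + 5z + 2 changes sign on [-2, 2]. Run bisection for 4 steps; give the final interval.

m = 0, f(m) = 2 (+); new bracket [-2, 0]
m = -1, f(m) = -4 (−); new bracket [-1, 0]
m = -0.5, f(m) = -0.5 (−); new bracket [-0.5, 0]
m = -0.25, f(m) = 0.7812 (+); new bracket [-0.5, -0.25]

[-0.5, -0.25]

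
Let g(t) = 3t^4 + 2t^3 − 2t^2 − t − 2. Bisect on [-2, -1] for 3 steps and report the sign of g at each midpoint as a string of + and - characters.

+-+

g(-1.5) = 3.4375 > 0, so the root lies in [-1.5, -1]
g(-1.25) = -0.457031 < 0, so the root lies in [-1.5, -1.25]
g(-1.375) = 1.11792 > 0, so the root lies in [-1.375, -1.25]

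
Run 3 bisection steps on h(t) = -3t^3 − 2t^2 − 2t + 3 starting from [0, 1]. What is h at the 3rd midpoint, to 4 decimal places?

0.2363

midpoint 0.5: h = 1.125 > 0 → [0.5, 1]
midpoint 0.75: h = -0.890625 < 0 → [0.5, 0.75]
midpoint 0.625: h = 0.236328 > 0 → [0.625, 0.75]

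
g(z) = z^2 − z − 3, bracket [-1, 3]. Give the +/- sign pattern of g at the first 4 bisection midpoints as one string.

m = 1, g(m) = -3 (−); new bracket [1, 3]
m = 2, g(m) = -1 (−); new bracket [2, 3]
m = 2.5, g(m) = 0.75 (+); new bracket [2, 2.5]
m = 2.25, g(m) = -0.1875 (−); new bracket [2.25, 2.5]

--+-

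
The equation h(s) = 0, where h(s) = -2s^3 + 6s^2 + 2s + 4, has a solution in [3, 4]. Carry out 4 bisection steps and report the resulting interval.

[3.4375, 3.5]

h(3.5) = -1.25 < 0, so the root lies in [3, 3.5]
h(3.25) = 5.21875 > 0, so the root lies in [3.25, 3.5]
h(3.375) = 2.207031 > 0, so the root lies in [3.375, 3.5]
h(3.4375) = 0.5356 > 0, so the root lies in [3.4375, 3.5]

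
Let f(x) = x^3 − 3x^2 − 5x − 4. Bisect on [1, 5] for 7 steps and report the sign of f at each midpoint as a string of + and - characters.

--+-+--

f(3) = -19 < 0, so the root lies in [3, 5]
f(4) = -8 < 0, so the root lies in [4, 5]
f(4.5) = 3.875 > 0, so the root lies in [4, 4.5]
f(4.25) = -2.6719 < 0, so the root lies in [4.25, 4.5]
f(4.375) = 0.4434 > 0, so the root lies in [4.25, 4.375]
f(4.3125) = -1.1531 < 0, so the root lies in [4.3125, 4.375]
f(4.34375) = -0.3647 < 0, so the root lies in [4.34375, 4.375]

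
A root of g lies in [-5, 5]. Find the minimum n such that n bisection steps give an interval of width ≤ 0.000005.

Width after n steps is 10/2^n. Need 2^n ≥ 10/0.000005 = 2000000.
2^20 = 1048576 < 2000000 ≤ 2^21 = 2097152, so n = 21.

21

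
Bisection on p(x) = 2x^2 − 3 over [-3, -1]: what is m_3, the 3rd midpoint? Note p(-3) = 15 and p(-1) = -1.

-1.25

x = -2 gives p = 5, positive; keep [-2, -1]
x = -1.5 gives p = 1.5, positive; keep [-1.5, -1]
x = -1.25 gives p = 0.125, positive; keep [-1.25, -1]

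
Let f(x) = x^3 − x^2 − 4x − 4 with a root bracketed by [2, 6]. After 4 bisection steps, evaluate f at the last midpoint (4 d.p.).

x = 4 gives f = 28, positive; keep [2, 4]
x = 3 gives f = 2, positive; keep [2, 3]
x = 2.5 gives f = -4.625, negative; keep [2.5, 3]
x = 2.75 gives f = -1.7656, negative; keep [2.75, 3]

-1.7656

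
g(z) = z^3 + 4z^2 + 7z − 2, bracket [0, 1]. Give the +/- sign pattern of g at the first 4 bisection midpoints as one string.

++--

midpoint 0.5: g = 2.625 > 0 → [0, 0.5]
midpoint 0.25: g = 0.015625 > 0 → [0, 0.25]
midpoint 0.125: g = -1.060547 < 0 → [0.125, 0.25]
midpoint 0.1875: g = -0.5403 < 0 → [0.1875, 0.25]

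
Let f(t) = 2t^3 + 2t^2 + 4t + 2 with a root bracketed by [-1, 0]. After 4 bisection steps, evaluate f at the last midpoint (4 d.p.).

0.0269

f(-0.5) = 0.25 > 0, so the root lies in [-1, -0.5]
f(-0.75) = -0.71875 < 0, so the root lies in [-0.75, -0.5]
f(-0.625) = -0.207031 < 0, so the root lies in [-0.625, -0.5]
f(-0.5625) = 0.0269 > 0, so the root lies in [-0.625, -0.5625]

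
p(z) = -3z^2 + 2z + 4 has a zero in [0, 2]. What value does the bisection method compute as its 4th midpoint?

m = 1, p(m) = 3 (+); new bracket [1, 2]
m = 1.5, p(m) = 0.25 (+); new bracket [1.5, 2]
m = 1.75, p(m) = -1.6875 (−); new bracket [1.5, 1.75]
m = 1.625, p(m) = -0.6719 (−); new bracket [1.5, 1.625]

1.625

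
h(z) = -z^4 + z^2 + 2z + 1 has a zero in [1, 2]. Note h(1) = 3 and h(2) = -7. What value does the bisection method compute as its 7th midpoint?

m = 1.5, h(m) = 1.1875 (+); new bracket [1.5, 2]
m = 1.75, h(m) = -1.816406 (−); new bracket [1.5, 1.75]
m = 1.625, h(m) = -0.082275 (−); new bracket [1.5, 1.625]
m = 1.5625, h(m) = 0.6059 (+); new bracket [1.5625, 1.625]
m = 1.59375, h(m) = 0.2757 (+); new bracket [1.59375, 1.625]
m = 1.609375, h(m) = 0.1003 (+); new bracket [1.609375, 1.625]
m = 1.6171875, h(m) = 0.0099 (+); new bracket [1.6171875, 1.625]

1.6171875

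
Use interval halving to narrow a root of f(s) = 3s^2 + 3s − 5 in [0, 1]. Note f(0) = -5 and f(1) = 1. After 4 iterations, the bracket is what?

midpoint 0.5: f = -2.75 < 0 → [0.5, 1]
midpoint 0.75: f = -1.0625 < 0 → [0.75, 1]
midpoint 0.875: f = -0.078125 < 0 → [0.875, 1]
midpoint 0.9375: f = 0.4492 > 0 → [0.875, 0.9375]

[0.875, 0.9375]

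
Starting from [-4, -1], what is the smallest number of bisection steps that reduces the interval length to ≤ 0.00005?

16

Width after n steps is 3/2^n. Need 2^n ≥ 3/0.00005 = 60000.
2^15 = 32768 < 60000 ≤ 2^16 = 65536, so n = 16.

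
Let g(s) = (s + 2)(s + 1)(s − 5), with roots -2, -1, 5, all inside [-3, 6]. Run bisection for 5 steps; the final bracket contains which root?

g(1.5) = -30.625 < 0, so the root lies in [1.5, 6]
g(3.75) = -34.140625 < 0, so the root lies in [3.75, 6]
g(4.875) = -5.048828 < 0, so the root lies in [4.875, 6]
g(5.4375) = 20.947 > 0, so the root lies in [4.875, 5.4375]
g(5.15625) = 6.8837 > 0, so the root lies in [4.875, 5.15625]

5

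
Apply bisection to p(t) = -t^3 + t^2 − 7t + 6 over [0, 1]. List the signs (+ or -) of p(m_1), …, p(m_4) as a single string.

midpoint 0.5: p = 2.625 > 0 → [0.5, 1]
midpoint 0.75: p = 0.890625 > 0 → [0.75, 1]
midpoint 0.875: p = -0.029297 < 0 → [0.75, 0.875]
midpoint 0.8125: p = 0.4363 > 0 → [0.8125, 0.875]

++-+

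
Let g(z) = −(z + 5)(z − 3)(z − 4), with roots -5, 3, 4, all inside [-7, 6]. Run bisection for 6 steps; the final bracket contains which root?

m = -0.5, g(m) = -70.875 (−); new bracket [-7, -0.5]
m = -3.75, g(m) = -65.390625 (−); new bracket [-7, -3.75]
m = -5.375, g(m) = 29.443359 (+); new bracket [-5.375, -3.75]
m = -4.5625, g(m) = -28.3298 (−); new bracket [-5.375, -4.5625]
m = -4.96875, g(m) = -2.2334 (−); new bracket [-5.375, -4.96875]
m = -5.171875, g(m) = 12.8823 (+); new bracket [-5.171875, -4.96875]

-5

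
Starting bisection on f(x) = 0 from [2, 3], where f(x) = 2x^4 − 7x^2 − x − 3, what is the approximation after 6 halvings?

midpoint 2.5: f = 28.875 > 0 → [2, 2.5]
midpoint 2.25: f = 10.570312 > 0 → [2, 2.25]
midpoint 2.125: f = 4.047363 > 0 → [2, 2.125]
midpoint 2.0625: f = 1.3516 > 0 → [2, 2.0625]
midpoint 2.03125: f = 0.1343 > 0 → [2, 2.03125]
midpoint 2.015625: f = -0.4431 < 0 → [2.015625, 2.03125]

2.015625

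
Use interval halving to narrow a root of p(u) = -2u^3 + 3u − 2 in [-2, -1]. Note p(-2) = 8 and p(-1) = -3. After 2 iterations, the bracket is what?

[-1.5, -1.25]

p(-1.5) = 0.25 > 0, so the root lies in [-1.5, -1]
p(-1.25) = -1.84375 < 0, so the root lies in [-1.5, -1.25]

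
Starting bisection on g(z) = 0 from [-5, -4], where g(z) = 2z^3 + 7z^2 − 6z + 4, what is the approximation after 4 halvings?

g(-4.5) = -9.5 < 0, so the root lies in [-4.5, -4]
g(-4.25) = 2.40625 > 0, so the root lies in [-4.5, -4.25]
g(-4.375) = -3.246094 < 0, so the root lies in [-4.375, -4.25]
g(-4.3125) = -0.3462 < 0, so the root lies in [-4.3125, -4.25]

-4.3125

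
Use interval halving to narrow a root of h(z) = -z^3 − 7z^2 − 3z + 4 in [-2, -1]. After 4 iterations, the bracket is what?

[-1.125, -1.0625]

z = -1.5 gives h = -3.875, negative; keep [-1.5, -1]
z = -1.25 gives h = -1.234375, negative; keep [-1.25, -1]
z = -1.125 gives h = -0.060547, negative; keep [-1.125, -1]
z = -1.0625 gives h = 0.4846, positive; keep [-1.125, -1.0625]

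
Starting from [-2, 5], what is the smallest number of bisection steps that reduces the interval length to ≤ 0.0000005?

24

Width after n steps is 7/2^n. Need 2^n ≥ 7/0.0000005 = 14000000.
2^23 = 8388608 < 14000000 ≤ 2^24 = 16777216, so n = 24.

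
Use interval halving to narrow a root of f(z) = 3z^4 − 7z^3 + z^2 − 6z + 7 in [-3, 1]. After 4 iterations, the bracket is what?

[0.75, 1]

f(-1) = 24 > 0, so the root lies in [-1, 1]
f(0) = 7 > 0, so the root lies in [0, 1]
f(0.5) = 3.5625 > 0, so the root lies in [0.5, 1]
f(0.75) = 1.0586 > 0, so the root lies in [0.75, 1]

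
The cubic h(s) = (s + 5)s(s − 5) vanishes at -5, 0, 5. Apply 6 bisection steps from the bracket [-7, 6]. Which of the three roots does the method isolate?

m = -0.5, h(m) = 12.375 (+); new bracket [-7, -0.5]
m = -3.75, h(m) = 41.015625 (+); new bracket [-7, -3.75]
m = -5.375, h(m) = -20.912109 (−); new bracket [-5.375, -3.75]
m = -4.5625, h(m) = 19.0876 (+); new bracket [-5.375, -4.5625]
m = -4.96875, h(m) = 1.5479 (+); new bracket [-5.375, -4.96875]
m = -5.171875, h(m) = -9.0419 (−); new bracket [-5.171875, -4.96875]

-5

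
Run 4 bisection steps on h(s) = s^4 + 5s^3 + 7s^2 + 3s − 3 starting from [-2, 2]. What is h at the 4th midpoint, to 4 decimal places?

h(0) = -3 < 0, so the root lies in [0, 2]
h(1) = 13 > 0, so the root lies in [0, 1]
h(0.5) = 0.9375 > 0, so the root lies in [0, 0.5]
h(0.25) = -1.7305 < 0, so the root lies in [0.25, 0.5]

-1.7305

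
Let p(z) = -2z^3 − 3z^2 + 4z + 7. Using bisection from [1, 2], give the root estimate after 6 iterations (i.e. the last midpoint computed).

m = 1.5, p(m) = -0.5 (−); new bracket [1, 1.5]
m = 1.25, p(m) = 3.40625 (+); new bracket [1.25, 1.5]
m = 1.375, p(m) = 1.628906 (+); new bracket [1.375, 1.5]
m = 1.4375, p(m) = 0.6099 (+); new bracket [1.4375, 1.5]
m = 1.46875, p(m) = 0.0665 (+); new bracket [1.46875, 1.5]
m = 1.484375, p(m) = -0.2139 (−); new bracket [1.46875, 1.484375]

1.484375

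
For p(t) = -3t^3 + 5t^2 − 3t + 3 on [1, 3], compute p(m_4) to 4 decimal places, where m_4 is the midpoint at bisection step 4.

0.5293

midpoint 2: p = -7 < 0 → [1, 2]
midpoint 1.5: p = -0.375 < 0 → [1, 1.5]
midpoint 1.25: p = 1.203125 > 0 → [1.25, 1.5]
midpoint 1.375: p = 0.5293 > 0 → [1.375, 1.5]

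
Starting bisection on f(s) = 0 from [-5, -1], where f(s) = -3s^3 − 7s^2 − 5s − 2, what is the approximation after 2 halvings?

m = -3, f(m) = 31 (+); new bracket [-3, -1]
m = -2, f(m) = 4 (+); new bracket [-2, -1]

-2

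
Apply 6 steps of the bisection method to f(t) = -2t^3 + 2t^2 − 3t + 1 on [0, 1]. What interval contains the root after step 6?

[0.390625, 0.40625]

f(0.5) = -0.25 < 0, so the root lies in [0, 0.5]
f(0.25) = 0.34375 > 0, so the root lies in [0.25, 0.5]
f(0.375) = 0.050781 > 0, so the root lies in [0.375, 0.5]
f(0.4375) = -0.0972 < 0, so the root lies in [0.375, 0.4375]
f(0.40625) = -0.0228 < 0, so the root lies in [0.375, 0.40625]
f(0.390625) = 0.0141 > 0, so the root lies in [0.390625, 0.40625]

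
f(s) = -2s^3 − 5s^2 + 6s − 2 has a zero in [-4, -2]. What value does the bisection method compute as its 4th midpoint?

-3.375

midpoint -3: f = -11 < 0 → [-4, -3]
midpoint -3.5: f = 1.5 > 0 → [-3.5, -3]
midpoint -3.25: f = -5.65625 < 0 → [-3.5, -3.25]
midpoint -3.375: f = -2.3164 < 0 → [-3.5, -3.375]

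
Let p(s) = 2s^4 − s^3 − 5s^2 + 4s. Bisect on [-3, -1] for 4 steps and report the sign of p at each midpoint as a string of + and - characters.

midpoint -2: p = 12 > 0 → [-2, -1]
midpoint -1.5: p = -3.75 < 0 → [-2, -1.5]
midpoint -1.75: p = 1.804688 > 0 → [-1.75, -1.5]
midpoint -1.625: p = -1.4663 < 0 → [-1.75, -1.625]

+-+-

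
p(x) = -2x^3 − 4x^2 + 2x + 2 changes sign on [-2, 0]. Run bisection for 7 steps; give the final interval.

[-0.5625, -0.546875]

x = -1 gives p = -2, negative; keep [-1, 0]
x = -0.5 gives p = 0.25, positive; keep [-1, -0.5]
x = -0.75 gives p = -0.90625, negative; keep [-0.75, -0.5]
x = -0.625 gives p = -0.3242, negative; keep [-0.625, -0.5]
x = -0.5625 gives p = -0.0347, negative; keep [-0.5625, -0.5]
x = -0.53125 gives p = 0.1085, positive; keep [-0.5625, -0.53125]
x = -0.546875 gives p = 0.0371, positive; keep [-0.5625, -0.546875]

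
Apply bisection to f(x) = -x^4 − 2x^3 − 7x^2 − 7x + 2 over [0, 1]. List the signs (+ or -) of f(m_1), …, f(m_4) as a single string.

--++

f(0.5) = -3.5625 < 0, so the root lies in [0, 0.5]
f(0.25) = -0.222656 < 0, so the root lies in [0, 0.25]
f(0.125) = 1.011475 > 0, so the root lies in [0.125, 0.25]
f(0.1875) = 0.427 > 0, so the root lies in [0.1875, 0.25]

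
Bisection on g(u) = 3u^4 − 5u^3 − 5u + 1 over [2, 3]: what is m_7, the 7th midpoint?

u = 2.5 gives g = 27.5625, positive; keep [2, 2.5]
u = 2.25 gives g = 9.683594, positive; keep [2, 2.25]
u = 2.125 gives g = 3.569092, positive; keep [2, 2.125]
u = 2.0625 gives g = 1.1062, positive; keep [2, 2.0625]
u = 2.03125 gives g = 0.0103, positive; keep [2, 2.03125]
u = 2.015625 gives g = -0.5053, negative; keep [2.015625, 2.03125]
u = 2.0234375 gives g = -0.2501, negative; keep [2.0234375, 2.03125]

2.0234375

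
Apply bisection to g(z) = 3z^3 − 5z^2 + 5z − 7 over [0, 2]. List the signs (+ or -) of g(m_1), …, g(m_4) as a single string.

--++

m = 1, g(m) = -4 (−); new bracket [1, 2]
m = 1.5, g(m) = -0.625 (−); new bracket [1.5, 2]
m = 1.75, g(m) = 2.515625 (+); new bracket [1.5, 1.75]
m = 1.625, g(m) = 0.7949 (+); new bracket [1.5, 1.625]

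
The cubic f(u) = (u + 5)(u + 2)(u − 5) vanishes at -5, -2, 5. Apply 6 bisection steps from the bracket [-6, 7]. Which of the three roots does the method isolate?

5

midpoint 0.5: f = -61.875 < 0 → [0.5, 7]
midpoint 3.75: f = -62.890625 < 0 → [3.75, 7]
midpoint 5.375: f = 28.693359 > 0 → [3.75, 5.375]
midpoint 4.5625: f = -27.4548 < 0 → [4.5625, 5.375]
midpoint 4.96875: f = -2.1709 < 0 → [4.96875, 5.375]
midpoint 5.171875: f = 12.5385 > 0 → [4.96875, 5.171875]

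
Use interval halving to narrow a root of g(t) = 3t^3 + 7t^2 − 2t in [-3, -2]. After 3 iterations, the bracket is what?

m = -2.5, g(m) = 1.875 (+); new bracket [-3, -2.5]
m = -2.75, g(m) = -3.953125 (−); new bracket [-2.75, -2.5]
m = -2.625, g(m) = -0.779297 (−); new bracket [-2.625, -2.5]

[-2.625, -2.5]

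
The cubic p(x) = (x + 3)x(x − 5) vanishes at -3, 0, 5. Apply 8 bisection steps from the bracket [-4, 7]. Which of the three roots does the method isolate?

5

x = 1.5 gives p = -23.625, negative; keep [1.5, 7]
x = 4.25 gives p = -23.109375, negative; keep [4.25, 7]
x = 5.625 gives p = 30.322266, positive; keep [4.25, 5.625]
x = 4.9375 gives p = -2.4495, negative; keep [4.9375, 5.625]
x = 5.28125 gives p = 12.3006, positive; keep [4.9375, 5.28125]
x = 5.109375 gives p = 4.5318, positive; keep [4.9375, 5.109375]
x = 5.0234375 gives p = 0.9447, positive; keep [4.9375, 5.0234375]
x = 4.98046875 gives p = -0.7763, negative; keep [4.98046875, 5.0234375]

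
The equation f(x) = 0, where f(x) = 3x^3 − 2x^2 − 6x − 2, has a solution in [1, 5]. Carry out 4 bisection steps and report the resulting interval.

midpoint 3: f = 43 > 0 → [1, 3]
midpoint 2: f = 2 > 0 → [1, 2]
midpoint 1.5: f = -5.375 < 0 → [1.5, 2]
midpoint 1.75: f = -2.5469 < 0 → [1.75, 2]

[1.75, 2]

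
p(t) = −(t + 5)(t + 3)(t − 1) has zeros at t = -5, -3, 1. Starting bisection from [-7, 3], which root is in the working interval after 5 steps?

1

m = -2, p(m) = 9 (+); new bracket [-2, 3]
m = 0.5, p(m) = 9.625 (+); new bracket [0.5, 3]
m = 1.75, p(m) = -24.046875 (−); new bracket [0.5, 1.75]
m = 1.125, p(m) = -3.1582 (−); new bracket [0.5, 1.125]
m = 0.8125, p(m) = 4.155 (+); new bracket [0.8125, 1.125]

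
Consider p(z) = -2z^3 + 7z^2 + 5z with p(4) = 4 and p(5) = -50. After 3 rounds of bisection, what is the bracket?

[4, 4.125]

z = 4.5 gives p = -18, negative; keep [4, 4.5]
z = 4.25 gives p = -5.84375, negative; keep [4, 4.25]
z = 4.125 gives p = -0.644531, negative; keep [4, 4.125]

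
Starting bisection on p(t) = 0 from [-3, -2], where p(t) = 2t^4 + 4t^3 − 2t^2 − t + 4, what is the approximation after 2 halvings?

-2.25

p(-2.5) = 9.625 > 0, so the root lies in [-2.5, -2]
p(-2.25) = 1.820312 > 0, so the root lies in [-2.25, -2]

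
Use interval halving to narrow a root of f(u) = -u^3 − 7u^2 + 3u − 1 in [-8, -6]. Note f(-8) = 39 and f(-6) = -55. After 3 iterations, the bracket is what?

midpoint -7: f = -22 < 0 → [-8, -7]
midpoint -7.5: f = 4.625 > 0 → [-7.5, -7]
midpoint -7.25: f = -9.609375 < 0 → [-7.5, -7.25]

[-7.5, -7.25]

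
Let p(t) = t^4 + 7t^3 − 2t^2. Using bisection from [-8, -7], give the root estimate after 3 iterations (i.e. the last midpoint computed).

-7.375

midpoint -7.5: p = 98.4375 > 0 → [-7.5, -7]
midpoint -7.25: p = -9.855469 < 0 → [-7.5, -7.25]
midpoint -7.375: p = 41.642822 > 0 → [-7.375, -7.25]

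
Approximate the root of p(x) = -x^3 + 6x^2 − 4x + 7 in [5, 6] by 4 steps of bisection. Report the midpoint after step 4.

5.5625

x = 5.5 gives p = 0.125, positive; keep [5.5, 6]
x = 5.75 gives p = -7.734375, negative; keep [5.5, 5.75]
x = 5.625 gives p = -3.634766, negative; keep [5.5, 5.625]
x = 5.5625 gives p = -1.7131, negative; keep [5.5, 5.5625]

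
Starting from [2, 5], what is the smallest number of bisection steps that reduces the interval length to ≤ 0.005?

10

Width after n steps is 3/2^n. Need 2^n ≥ 3/0.005 = 600.
2^9 = 512 < 600 ≤ 2^10 = 1024, so n = 10.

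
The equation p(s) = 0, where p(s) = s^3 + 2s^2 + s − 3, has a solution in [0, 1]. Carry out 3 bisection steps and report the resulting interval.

[0.75, 0.875]

s = 0.5 gives p = -1.875, negative; keep [0.5, 1]
s = 0.75 gives p = -0.703125, negative; keep [0.75, 1]
s = 0.875 gives p = 0.076172, positive; keep [0.75, 0.875]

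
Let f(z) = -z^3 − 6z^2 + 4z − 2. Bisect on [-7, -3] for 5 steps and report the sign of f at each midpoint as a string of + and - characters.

---+-

f(-5) = -47 < 0, so the root lies in [-7, -5]
f(-6) = -26 < 0, so the root lies in [-7, -6]
f(-6.5) = -6.875 < 0, so the root lies in [-7, -6.5]
f(-6.75) = 5.1719 > 0, so the root lies in [-6.75, -6.5]
f(-6.625) = -1.0684 < 0, so the root lies in [-6.75, -6.625]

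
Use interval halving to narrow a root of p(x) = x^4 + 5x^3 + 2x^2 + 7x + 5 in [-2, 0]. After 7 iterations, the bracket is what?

[-0.671875, -0.65625]

x = -1 gives p = -4, negative; keep [-1, 0]
x = -0.5 gives p = 1.4375, positive; keep [-1, -0.5]
x = -0.75 gives p = -0.917969, negative; keep [-0.75, -0.5]
x = -0.625 gives p = 0.3381, positive; keep [-0.75, -0.625]
x = -0.6875 gives p = -0.2685, negative; keep [-0.6875, -0.625]
x = -0.65625 gives p = 0.0399, positive; keep [-0.6875, -0.65625]
x = -0.671875 gives p = -0.113, negative; keep [-0.671875, -0.65625]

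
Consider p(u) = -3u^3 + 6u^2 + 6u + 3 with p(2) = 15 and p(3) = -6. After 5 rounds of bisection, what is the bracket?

u = 2.5 gives p = 8.625, positive; keep [2.5, 3]
u = 2.75 gives p = 2.484375, positive; keep [2.75, 3]
u = 2.875 gives p = -1.447266, negative; keep [2.75, 2.875]
u = 2.8125 gives p = 0.594, positive; keep [2.8125, 2.875]
u = 2.84375 gives p = -0.4075, negative; keep [2.8125, 2.84375]

[2.8125, 2.84375]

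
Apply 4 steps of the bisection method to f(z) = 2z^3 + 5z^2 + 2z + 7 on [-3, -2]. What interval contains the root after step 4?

[-2.6875, -2.625]

m = -2.5, f(m) = 2 (+); new bracket [-3, -2.5]
m = -2.75, f(m) = -2.28125 (−); new bracket [-2.75, -2.5]
m = -2.625, f(m) = 0.027344 (+); new bracket [-2.75, -2.625]
m = -2.6875, f(m) = -1.0835 (−); new bracket [-2.6875, -2.625]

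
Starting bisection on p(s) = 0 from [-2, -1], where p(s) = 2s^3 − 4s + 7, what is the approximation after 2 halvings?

-1.75

midpoint -1.5: p = 6.25 > 0 → [-2, -1.5]
midpoint -1.75: p = 3.28125 > 0 → [-2, -1.75]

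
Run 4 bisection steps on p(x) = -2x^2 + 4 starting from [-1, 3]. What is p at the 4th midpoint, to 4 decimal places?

0.8750

x = 1 gives p = 2, positive; keep [1, 3]
x = 2 gives p = -4, negative; keep [1, 2]
x = 1.5 gives p = -0.5, negative; keep [1, 1.5]
x = 1.25 gives p = 0.875, positive; keep [1.25, 1.5]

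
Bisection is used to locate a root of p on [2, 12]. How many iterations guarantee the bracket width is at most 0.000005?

Width after n steps is 10/2^n. Need 2^n ≥ 10/0.000005 = 2000000.
2^20 = 1048576 < 2000000 ≤ 2^21 = 2097152, so n = 21.

21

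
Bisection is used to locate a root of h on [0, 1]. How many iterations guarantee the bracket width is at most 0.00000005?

Width after n steps is 1/2^n. Need 2^n ≥ 1/0.00000005 = 20000000.
2^24 = 16777216 < 20000000 ≤ 2^25 = 33554432, so n = 25.

25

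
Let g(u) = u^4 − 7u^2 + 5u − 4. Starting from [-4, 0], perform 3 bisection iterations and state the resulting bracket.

g(-2) = -26 < 0, so the root lies in [-4, -2]
g(-3) = -1 < 0, so the root lies in [-4, -3]
g(-3.5) = 42.8125 > 0, so the root lies in [-3.5, -3]

[-3.5, -3]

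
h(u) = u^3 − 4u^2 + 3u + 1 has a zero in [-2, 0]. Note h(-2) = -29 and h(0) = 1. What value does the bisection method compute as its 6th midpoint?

-0.21875

midpoint -1: h = -7 < 0 → [-1, 0]
midpoint -0.5: h = -1.625 < 0 → [-0.5, 0]
midpoint -0.25: h = -0.015625 < 0 → [-0.25, 0]
midpoint -0.125: h = 0.5605 > 0 → [-0.25, -0.125]
midpoint -0.1875: h = 0.2903 > 0 → [-0.25, -0.1875]
midpoint -0.21875: h = 0.1419 > 0 → [-0.25, -0.21875]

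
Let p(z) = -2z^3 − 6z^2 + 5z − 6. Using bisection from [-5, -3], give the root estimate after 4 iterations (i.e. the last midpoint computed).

midpoint -4: p = 6 > 0 → [-4, -3]
midpoint -3.5: p = -11.25 < 0 → [-4, -3.5]
midpoint -3.75: p = -3.65625 < 0 → [-4, -3.75]
midpoint -3.875: p = 0.9023 > 0 → [-3.875, -3.75]

-3.875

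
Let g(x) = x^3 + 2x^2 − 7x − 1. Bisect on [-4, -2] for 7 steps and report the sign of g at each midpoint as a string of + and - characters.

+++--+-

x = -3 gives g = 11, positive; keep [-4, -3]
x = -3.5 gives g = 5.125, positive; keep [-4, -3.5]
x = -3.75 gives g = 0.640625, positive; keep [-4, -3.75]
x = -3.875 gives g = -2.0293, negative; keep [-3.875, -3.75]
x = -3.8125 gives g = -0.6575, negative; keep [-3.8125, -3.75]
x = -3.78125 gives g = 0.0007, positive; keep [-3.8125, -3.78125]
x = -3.796875 gives g = -0.3261, negative; keep [-3.796875, -3.78125]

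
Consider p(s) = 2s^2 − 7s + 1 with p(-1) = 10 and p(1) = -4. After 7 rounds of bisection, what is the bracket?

midpoint 0: p = 1 > 0 → [0, 1]
midpoint 0.5: p = -2 < 0 → [0, 0.5]
midpoint 0.25: p = -0.625 < 0 → [0, 0.25]
midpoint 0.125: p = 0.1562 > 0 → [0.125, 0.25]
midpoint 0.1875: p = -0.2422 < 0 → [0.125, 0.1875]
midpoint 0.15625: p = -0.0449 < 0 → [0.125, 0.15625]
midpoint 0.140625: p = 0.0552 > 0 → [0.140625, 0.15625]

[0.140625, 0.15625]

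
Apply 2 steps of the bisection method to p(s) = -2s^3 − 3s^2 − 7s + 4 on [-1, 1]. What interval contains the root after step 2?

[0, 0.5]

p(0) = 4 > 0, so the root lies in [0, 1]
p(0.5) = -0.5 < 0, so the root lies in [0, 0.5]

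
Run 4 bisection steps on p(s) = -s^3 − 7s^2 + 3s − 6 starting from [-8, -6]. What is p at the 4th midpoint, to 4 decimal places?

7.4629

midpoint -7: p = -27 < 0 → [-8, -7]
midpoint -7.5: p = -0.375 < 0 → [-8, -7.5]
midpoint -7.75: p = 15.796875 > 0 → [-7.75, -7.5]
midpoint -7.625: p = 7.4629 > 0 → [-7.625, -7.5]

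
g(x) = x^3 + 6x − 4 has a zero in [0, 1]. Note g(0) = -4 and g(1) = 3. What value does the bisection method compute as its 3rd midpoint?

0.625

m = 0.5, g(m) = -0.875 (−); new bracket [0.5, 1]
m = 0.75, g(m) = 0.921875 (+); new bracket [0.5, 0.75]
m = 0.625, g(m) = -0.005859 (−); new bracket [0.625, 0.75]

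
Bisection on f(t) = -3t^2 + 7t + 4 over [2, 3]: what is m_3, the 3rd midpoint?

2.875

midpoint 2.5: f = 2.75 > 0 → [2.5, 3]
midpoint 2.75: f = 0.5625 > 0 → [2.75, 3]
midpoint 2.875: f = -0.671875 < 0 → [2.75, 2.875]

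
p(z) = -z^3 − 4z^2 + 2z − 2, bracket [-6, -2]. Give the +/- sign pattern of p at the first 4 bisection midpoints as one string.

z = -4 gives p = -10, negative; keep [-6, -4]
z = -5 gives p = 13, positive; keep [-5, -4]
z = -4.5 gives p = -0.875, negative; keep [-5, -4.5]
z = -4.75 gives p = 5.4219, positive; keep [-4.75, -4.5]

-+-+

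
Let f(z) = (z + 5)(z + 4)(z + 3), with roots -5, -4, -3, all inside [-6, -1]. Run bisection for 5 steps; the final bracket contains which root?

z = -3.5 gives f = -0.375, negative; keep [-3.5, -1]
z = -2.25 gives f = 3.609375, positive; keep [-3.5, -2.25]
z = -2.875 gives f = 0.298828, positive; keep [-3.5, -2.875]
z = -3.1875 gives f = -0.2761, negative; keep [-3.1875, -2.875]
z = -3.03125 gives f = -0.0596, negative; keep [-3.03125, -2.875]

-3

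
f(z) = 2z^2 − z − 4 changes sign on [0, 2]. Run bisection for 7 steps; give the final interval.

m = 1, f(m) = -3 (−); new bracket [1, 2]
m = 1.5, f(m) = -1 (−); new bracket [1.5, 2]
m = 1.75, f(m) = 0.375 (+); new bracket [1.5, 1.75]
m = 1.625, f(m) = -0.3438 (−); new bracket [1.625, 1.75]
m = 1.6875, f(m) = 0.0078 (+); new bracket [1.625, 1.6875]
m = 1.65625, f(m) = -0.1699 (−); new bracket [1.65625, 1.6875]
m = 1.671875, f(m) = -0.0815 (−); new bracket [1.671875, 1.6875]

[1.671875, 1.6875]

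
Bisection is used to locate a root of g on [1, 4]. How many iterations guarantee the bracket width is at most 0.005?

Width after n steps is 3/2^n. Need 2^n ≥ 3/0.005 = 600.
2^9 = 512 < 600 ≤ 2^10 = 1024, so n = 10.

10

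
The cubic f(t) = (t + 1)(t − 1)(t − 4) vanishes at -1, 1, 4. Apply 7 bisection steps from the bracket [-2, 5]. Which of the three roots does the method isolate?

f(1.5) = -3.125 < 0, so the root lies in [1.5, 5]
f(3.25) = -7.171875 < 0, so the root lies in [3.25, 5]
f(4.125) = 2.001953 > 0, so the root lies in [3.25, 4.125]
f(3.6875) = -3.9368 < 0, so the root lies in [3.6875, 4.125]
f(3.90625) = -1.3368 < 0, so the root lies in [3.90625, 4.125]
f(4.015625) = 0.2363 > 0, so the root lies in [3.90625, 4.015625]
f(3.9609375) = -0.5738 < 0, so the root lies in [3.9609375, 4.015625]

4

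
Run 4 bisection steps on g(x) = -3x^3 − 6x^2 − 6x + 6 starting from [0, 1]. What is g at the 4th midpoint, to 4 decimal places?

0.1926

midpoint 0.5: g = 1.125 > 0 → [0.5, 1]
midpoint 0.75: g = -3.140625 < 0 → [0.5, 0.75]
midpoint 0.625: g = -0.826172 < 0 → [0.5, 0.625]
midpoint 0.5625: g = 0.1926 > 0 → [0.5625, 0.625]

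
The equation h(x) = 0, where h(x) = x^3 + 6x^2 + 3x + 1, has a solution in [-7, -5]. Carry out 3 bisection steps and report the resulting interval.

m = -6, h(m) = -17 (−); new bracket [-6, -5]
m = -5.5, h(m) = -0.375 (−); new bracket [-5.5, -5]
m = -5.25, h(m) = 5.921875 (+); new bracket [-5.5, -5.25]

[-5.5, -5.25]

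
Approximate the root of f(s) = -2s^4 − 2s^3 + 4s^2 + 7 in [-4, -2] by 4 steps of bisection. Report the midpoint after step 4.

midpoint -3: f = -65 < 0 → [-3, -2]
midpoint -2.5: f = -14.875 < 0 → [-2.5, -2]
midpoint -2.25: f = -1.226562 < 0 → [-2.25, -2]
midpoint -2.125: f = 3.4722 > 0 → [-2.25, -2.125]

-2.125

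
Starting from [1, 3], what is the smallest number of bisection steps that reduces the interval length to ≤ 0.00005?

16

Width after n steps is 2/2^n. Need 2^n ≥ 2/0.00005 = 40000.
2^15 = 32768 < 40000 ≤ 2^16 = 65536, so n = 16.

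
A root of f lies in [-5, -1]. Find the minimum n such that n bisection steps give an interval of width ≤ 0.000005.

Width after n steps is 4/2^n. Need 2^n ≥ 4/0.000005 = 800000.
2^19 = 524288 < 800000 ≤ 2^20 = 1048576, so n = 20.

20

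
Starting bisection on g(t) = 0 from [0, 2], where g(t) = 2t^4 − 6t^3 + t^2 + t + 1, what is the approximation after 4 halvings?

midpoint 1: g = -1 < 0 → [0, 1]
midpoint 0.5: g = 1.125 > 0 → [0.5, 1]
midpoint 0.75: g = 0.414062 > 0 → [0.75, 1]
midpoint 0.875: g = -0.2065 < 0 → [0.75, 0.875]

0.875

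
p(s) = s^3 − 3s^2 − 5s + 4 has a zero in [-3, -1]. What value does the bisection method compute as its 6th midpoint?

-1.59375

midpoint -2: p = -6 < 0 → [-2, -1]
midpoint -1.5: p = 1.375 > 0 → [-2, -1.5]
midpoint -1.75: p = -1.796875 < 0 → [-1.75, -1.5]
midpoint -1.625: p = -0.0879 < 0 → [-1.625, -1.5]
midpoint -1.5625: p = 0.6736 > 0 → [-1.625, -1.5625]
midpoint -1.59375: p = 0.3004 > 0 → [-1.625, -1.59375]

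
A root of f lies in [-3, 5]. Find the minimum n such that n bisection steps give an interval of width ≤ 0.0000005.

Width after n steps is 8/2^n. Need 2^n ≥ 8/0.0000005 = 16000000.
2^23 = 8388608 < 16000000 ≤ 2^24 = 16777216, so n = 24.

24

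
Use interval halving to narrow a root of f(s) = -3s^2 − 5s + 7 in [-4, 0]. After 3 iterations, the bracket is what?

[-3, -2.5]

f(-2) = 5 > 0, so the root lies in [-4, -2]
f(-3) = -5 < 0, so the root lies in [-3, -2]
f(-2.5) = 0.75 > 0, so the root lies in [-3, -2.5]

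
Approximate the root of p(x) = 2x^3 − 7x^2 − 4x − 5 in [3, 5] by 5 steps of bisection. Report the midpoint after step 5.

x = 4 gives p = -5, negative; keep [4, 5]
x = 4.5 gives p = 17.5, positive; keep [4, 4.5]
x = 4.25 gives p = 5.09375, positive; keep [4, 4.25]
x = 4.125 gives p = -0.2305, negative; keep [4.125, 4.25]
x = 4.1875 gives p = 2.3608, positive; keep [4.125, 4.1875]

4.1875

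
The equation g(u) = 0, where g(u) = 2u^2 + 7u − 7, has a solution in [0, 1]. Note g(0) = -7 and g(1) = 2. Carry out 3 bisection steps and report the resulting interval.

g(0.5) = -3 < 0, so the root lies in [0.5, 1]
g(0.75) = -0.625 < 0, so the root lies in [0.75, 1]
g(0.875) = 0.65625 > 0, so the root lies in [0.75, 0.875]

[0.75, 0.875]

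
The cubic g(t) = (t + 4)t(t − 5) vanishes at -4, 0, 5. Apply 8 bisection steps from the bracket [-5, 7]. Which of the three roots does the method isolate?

g(1) = -20 < 0, so the root lies in [1, 7]
g(4) = -32 < 0, so the root lies in [4, 7]
g(5.5) = 26.125 > 0, so the root lies in [4, 5.5]
g(4.75) = -10.3906 < 0, so the root lies in [4.75, 5.5]
g(5.125) = 5.8457 > 0, so the root lies in [4.75, 5.125]
g(4.9375) = -2.7581 < 0, so the root lies in [4.9375, 5.125]
g(5.03125) = 1.42 > 0, so the root lies in [4.9375, 5.03125]
g(4.984375) = -0.6997 < 0, so the root lies in [4.984375, 5.03125]

5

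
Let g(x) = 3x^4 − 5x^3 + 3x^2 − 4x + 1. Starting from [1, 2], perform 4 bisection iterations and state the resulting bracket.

x = 1.5 gives g = 0.0625, positive; keep [1, 1.5]
x = 1.25 gives g = -1.753906, negative; keep [1.25, 1.5]
x = 1.375 gives g = -1.102783, negative; keep [1.375, 1.5]
x = 1.4375 gives g = -0.593, negative; keep [1.4375, 1.5]

[1.4375, 1.5]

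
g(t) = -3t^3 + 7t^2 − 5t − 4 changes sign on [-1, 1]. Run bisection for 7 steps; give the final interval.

[-0.46875, -0.453125]

t = 0 gives g = -4, negative; keep [-1, 0]
t = -0.5 gives g = 0.625, positive; keep [-0.5, 0]
t = -0.25 gives g = -2.265625, negative; keep [-0.5, -0.25]
t = -0.375 gives g = -0.9824, negative; keep [-0.5, -0.375]
t = -0.4375 gives g = -0.2214, negative; keep [-0.5, -0.4375]
t = -0.46875 gives g = 0.1908, positive; keep [-0.46875, -0.4375]
t = -0.453125 gives g = -0.018, negative; keep [-0.46875, -0.453125]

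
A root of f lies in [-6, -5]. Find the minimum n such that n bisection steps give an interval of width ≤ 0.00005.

Width after n steps is 1/2^n. Need 2^n ≥ 1/0.00005 = 20000.
2^14 = 16384 < 20000 ≤ 2^15 = 32768, so n = 15.

15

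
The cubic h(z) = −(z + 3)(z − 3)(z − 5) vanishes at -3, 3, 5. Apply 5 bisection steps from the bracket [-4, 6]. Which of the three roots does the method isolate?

-3

m = 1, h(m) = -32 (−); new bracket [-4, 1]
m = -1.5, h(m) = -43.875 (−); new bracket [-4, -1.5]
m = -2.75, h(m) = -11.140625 (−); new bracket [-4, -2.75]
m = -3.375, h(m) = 20.0215 (+); new bracket [-3.375, -2.75]
m = -3.0625, h(m) = 3.0549 (+); new bracket [-3.0625, -2.75]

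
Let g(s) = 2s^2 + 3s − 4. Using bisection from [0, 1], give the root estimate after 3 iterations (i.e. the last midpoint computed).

0.875

m = 0.5, g(m) = -2 (−); new bracket [0.5, 1]
m = 0.75, g(m) = -0.625 (−); new bracket [0.75, 1]
m = 0.875, g(m) = 0.15625 (+); new bracket [0.75, 0.875]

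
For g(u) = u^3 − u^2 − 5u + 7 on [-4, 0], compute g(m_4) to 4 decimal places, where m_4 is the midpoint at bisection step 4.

1.7969

g(-2) = 5 > 0, so the root lies in [-4, -2]
g(-3) = -14 < 0, so the root lies in [-3, -2]
g(-2.5) = -2.375 < 0, so the root lies in [-2.5, -2]
g(-2.25) = 1.7969 > 0, so the root lies in [-2.5, -2.25]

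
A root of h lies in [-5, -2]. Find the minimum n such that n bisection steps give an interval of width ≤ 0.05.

Width after n steps is 3/2^n. Need 2^n ≥ 3/0.05 = 60.
2^5 = 32 < 60 ≤ 2^6 = 64, so n = 6.

6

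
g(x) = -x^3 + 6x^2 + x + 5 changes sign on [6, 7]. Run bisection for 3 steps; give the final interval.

x = 6.5 gives g = -9.625, negative; keep [6, 6.5]
x = 6.25 gives g = 1.484375, positive; keep [6.25, 6.5]
x = 6.375 gives g = -3.865234, negative; keep [6.25, 6.375]

[6.25, 6.375]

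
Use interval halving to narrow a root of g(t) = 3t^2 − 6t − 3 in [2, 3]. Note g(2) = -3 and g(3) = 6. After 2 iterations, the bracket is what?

[2.25, 2.5]

g(2.5) = 0.75 > 0, so the root lies in [2, 2.5]
g(2.25) = -1.3125 < 0, so the root lies in [2.25, 2.5]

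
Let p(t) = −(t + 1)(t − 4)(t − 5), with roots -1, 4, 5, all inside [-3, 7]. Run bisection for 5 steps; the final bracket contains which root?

t = 2 gives p = -18, negative; keep [-3, 2]
t = -0.5 gives p = -12.375, negative; keep [-3, -0.5]
t = -1.75 gives p = 29.109375, positive; keep [-1.75, -0.5]
t = -1.125 gives p = 3.9238, positive; keep [-1.125, -0.5]
t = -0.8125 gives p = -5.2449, negative; keep [-1.125, -0.8125]

-1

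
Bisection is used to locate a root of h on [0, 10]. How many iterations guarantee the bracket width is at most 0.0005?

15

Width after n steps is 10/2^n. Need 2^n ≥ 10/0.0005 = 20000.
2^14 = 16384 < 20000 ≤ 2^15 = 32768, so n = 15.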